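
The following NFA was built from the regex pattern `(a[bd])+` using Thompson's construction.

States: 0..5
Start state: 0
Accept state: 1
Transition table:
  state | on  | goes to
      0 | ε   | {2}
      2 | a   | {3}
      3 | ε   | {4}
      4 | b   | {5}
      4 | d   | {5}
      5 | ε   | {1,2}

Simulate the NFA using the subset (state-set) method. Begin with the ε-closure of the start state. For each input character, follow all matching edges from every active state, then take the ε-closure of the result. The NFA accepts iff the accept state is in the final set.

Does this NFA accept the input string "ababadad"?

Answer: ACCEPT

Steps:
initial (ε-close {0}): {0,2}
'a' @ 1: {3,4}
'b' @ 2: {1,2,5}  [accepting]
'a' @ 3: {3,4}
'b' @ 4: {1,2,5}  [accepting]
'a' @ 5: {3,4}
'd' @ 6: {1,2,5}  [accepting]
'a' @ 7: {3,4}
'd' @ 8: {1,2,5}  [accepting]
after full input: {1,2,5}  (accept=1 in)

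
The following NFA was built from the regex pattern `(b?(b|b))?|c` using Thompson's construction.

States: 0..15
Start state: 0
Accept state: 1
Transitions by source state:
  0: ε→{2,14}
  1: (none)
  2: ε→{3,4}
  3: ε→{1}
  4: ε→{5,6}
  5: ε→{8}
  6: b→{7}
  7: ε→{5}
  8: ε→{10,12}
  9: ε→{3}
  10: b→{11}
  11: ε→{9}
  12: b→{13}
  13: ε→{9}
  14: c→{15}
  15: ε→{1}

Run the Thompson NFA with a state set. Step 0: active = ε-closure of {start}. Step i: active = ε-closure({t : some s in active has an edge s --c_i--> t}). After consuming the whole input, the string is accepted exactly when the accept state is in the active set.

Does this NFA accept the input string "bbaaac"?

initial (ε-close {0}): {0,1,2,3,4,5,6,8,10,12,14}
'b' @ 1: {1,3,5,7,8,9,10,11,12,13}  [accepting]
'b' @ 2: {1,3,9,11,13}  [accepting]
'a' @ 3: {}  — state set empty
rest 'aac' ignored (set empty)
final: {}; accept 1 not in set

Answer: REJECT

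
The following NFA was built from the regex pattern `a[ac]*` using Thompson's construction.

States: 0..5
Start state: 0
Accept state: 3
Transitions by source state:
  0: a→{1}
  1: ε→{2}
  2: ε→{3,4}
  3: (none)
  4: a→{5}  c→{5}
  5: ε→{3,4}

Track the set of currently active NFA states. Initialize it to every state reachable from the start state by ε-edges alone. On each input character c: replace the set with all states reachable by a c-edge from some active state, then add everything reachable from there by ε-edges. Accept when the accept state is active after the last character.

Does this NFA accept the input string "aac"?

initial (ε-close {0}): {0}
'a' @ 1: {1,2,3,4}  ✓accept
'a' @ 2: {3,4,5}  ✓accept
'c' @ 3: {3,4,5}  ✓accept
end set {3,4,5} — state 3 in

Answer: ACCEPT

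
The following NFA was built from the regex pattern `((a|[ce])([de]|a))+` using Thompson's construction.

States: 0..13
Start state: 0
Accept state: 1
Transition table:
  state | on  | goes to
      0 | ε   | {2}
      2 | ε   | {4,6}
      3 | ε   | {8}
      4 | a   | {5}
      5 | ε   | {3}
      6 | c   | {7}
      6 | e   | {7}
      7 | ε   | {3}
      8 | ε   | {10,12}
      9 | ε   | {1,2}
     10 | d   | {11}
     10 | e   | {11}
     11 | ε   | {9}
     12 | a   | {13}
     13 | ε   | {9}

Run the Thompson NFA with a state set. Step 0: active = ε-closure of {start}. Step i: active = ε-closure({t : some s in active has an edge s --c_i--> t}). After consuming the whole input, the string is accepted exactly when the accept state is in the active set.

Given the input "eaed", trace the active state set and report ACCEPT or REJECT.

start: ε-closure({0}) = {0,2,4,6}
'e' @ 1: {3,7,8,10,12}
'a' @ 2: {1,2,4,6,9,13}  (accept∈set)
'e' @ 3: {3,7,8,10,12}
'd' @ 4: {1,2,4,6,9,11}  (accept∈set)
after full input: {1,2,4,6,9,11}  (accept=1 in)

Answer: ACCEPT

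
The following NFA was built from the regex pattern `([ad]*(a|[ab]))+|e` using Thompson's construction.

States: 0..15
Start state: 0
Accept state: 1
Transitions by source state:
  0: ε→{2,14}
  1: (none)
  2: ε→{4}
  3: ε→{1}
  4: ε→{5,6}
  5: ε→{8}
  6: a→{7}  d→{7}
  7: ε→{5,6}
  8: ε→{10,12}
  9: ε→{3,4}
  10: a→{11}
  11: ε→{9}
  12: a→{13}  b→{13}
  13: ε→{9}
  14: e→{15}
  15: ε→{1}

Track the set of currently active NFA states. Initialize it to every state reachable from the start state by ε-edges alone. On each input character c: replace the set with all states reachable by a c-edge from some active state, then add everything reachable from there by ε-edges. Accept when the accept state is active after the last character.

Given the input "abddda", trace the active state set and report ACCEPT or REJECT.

Answer: ACCEPT

Trace:
S₀ = ε-closure({0}) = {0,2,4,5,6,8,10,12,14}
'a' @ 1: {1,3,4,5,6,7,8,9,10,11,12,13}  ✓accept
'b' @ 2: {1,3,4,5,6,8,9,10,12,13}  ✓accept
'd' @ 3: {5,6,7,8,10,12}
'd' @ 4: {5,6,7,8,10,12}
'd' @ 5: {5,6,7,8,10,12}
'a' @ 6: {1,3,4,5,6,7,8,9,10,11,12,13}  ✓accept
end set {1,3,4,5,6,7,8,9,10,11,12,13} — state 1 in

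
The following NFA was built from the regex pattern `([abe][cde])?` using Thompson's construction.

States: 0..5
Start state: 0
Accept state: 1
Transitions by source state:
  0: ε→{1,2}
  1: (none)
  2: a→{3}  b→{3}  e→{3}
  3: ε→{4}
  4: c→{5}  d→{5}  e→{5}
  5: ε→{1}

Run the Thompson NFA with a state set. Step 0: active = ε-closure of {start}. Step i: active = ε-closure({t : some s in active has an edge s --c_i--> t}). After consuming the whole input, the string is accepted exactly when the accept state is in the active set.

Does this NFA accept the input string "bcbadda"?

start: ε-closure({0}) = {0,1,2}
'b' @ 1: {3,4}
'c' @ 2: {1,5}  ✓accept
'b' @ 3: {}  — state set empty
rest 'adda' ignored (set empty)
end set {} — state 1 not in

Answer: REJECT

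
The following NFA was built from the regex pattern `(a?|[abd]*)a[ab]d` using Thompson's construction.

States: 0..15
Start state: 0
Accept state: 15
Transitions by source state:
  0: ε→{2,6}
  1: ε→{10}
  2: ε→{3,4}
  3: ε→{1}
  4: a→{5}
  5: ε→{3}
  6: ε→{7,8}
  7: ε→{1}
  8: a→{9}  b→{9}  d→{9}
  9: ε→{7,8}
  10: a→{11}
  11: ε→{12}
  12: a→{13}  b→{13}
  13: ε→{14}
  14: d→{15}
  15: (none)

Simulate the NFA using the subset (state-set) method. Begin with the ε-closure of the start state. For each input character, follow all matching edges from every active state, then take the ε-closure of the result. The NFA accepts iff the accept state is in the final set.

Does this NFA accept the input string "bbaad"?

Answer: ACCEPT

Steps:
start: ε-closure({0}) = {0,1,2,3,4,6,7,8,10}
'b' @ 1: {1,7,8,9,10}
'b' @ 2: {1,7,8,9,10}
'a' @ 3: {1,7,8,9,10,11,12}
'a' @ 4: {1,7,8,9,10,11,12,13,14}
'd' @ 5: {1,7,8,9,10,15}  ✓accept
after full input: {1,7,8,9,10,15}  (accept=15 in)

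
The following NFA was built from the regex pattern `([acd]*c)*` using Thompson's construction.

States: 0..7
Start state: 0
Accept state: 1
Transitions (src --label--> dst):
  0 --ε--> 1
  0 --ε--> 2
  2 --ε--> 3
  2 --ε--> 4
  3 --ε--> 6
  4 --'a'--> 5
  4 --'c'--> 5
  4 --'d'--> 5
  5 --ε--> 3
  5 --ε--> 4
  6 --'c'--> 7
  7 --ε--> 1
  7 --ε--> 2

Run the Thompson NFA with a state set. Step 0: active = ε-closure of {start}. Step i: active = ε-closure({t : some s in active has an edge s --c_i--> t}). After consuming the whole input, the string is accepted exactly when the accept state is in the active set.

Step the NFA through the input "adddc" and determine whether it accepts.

start: ε-closure({0}) = {0,1,2,3,4,6}
'a' @ 1: {3,4,5,6}
'd' @ 2: {3,4,5,6}
'd' @ 3: {3,4,5,6}
'd' @ 4: {3,4,5,6}
'c' @ 5: {1,2,3,4,5,6,7}  ✓accept
end set {1,2,3,4,5,6,7} — state 1 in

Answer: ACCEPT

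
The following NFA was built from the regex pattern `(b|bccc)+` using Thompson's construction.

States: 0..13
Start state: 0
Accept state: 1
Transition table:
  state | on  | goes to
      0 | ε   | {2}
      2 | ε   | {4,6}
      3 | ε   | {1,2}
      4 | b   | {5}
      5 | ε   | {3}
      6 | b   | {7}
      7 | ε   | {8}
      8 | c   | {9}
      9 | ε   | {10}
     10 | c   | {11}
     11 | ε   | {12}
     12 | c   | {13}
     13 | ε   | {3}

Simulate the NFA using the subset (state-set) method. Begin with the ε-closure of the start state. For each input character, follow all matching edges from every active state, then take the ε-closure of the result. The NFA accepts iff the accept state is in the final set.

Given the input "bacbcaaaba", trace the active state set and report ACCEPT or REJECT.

Answer: REJECT

Trace:
initial (ε-close {0}): {0,2,4,6}
'b' @ 1: {1,2,3,4,5,6,7,8}  (accept∈set)
'a' @ 2: {}  — dead — no transitions
rest 'cbcaaaba' ignored (set empty)
end set {} — state 1 not in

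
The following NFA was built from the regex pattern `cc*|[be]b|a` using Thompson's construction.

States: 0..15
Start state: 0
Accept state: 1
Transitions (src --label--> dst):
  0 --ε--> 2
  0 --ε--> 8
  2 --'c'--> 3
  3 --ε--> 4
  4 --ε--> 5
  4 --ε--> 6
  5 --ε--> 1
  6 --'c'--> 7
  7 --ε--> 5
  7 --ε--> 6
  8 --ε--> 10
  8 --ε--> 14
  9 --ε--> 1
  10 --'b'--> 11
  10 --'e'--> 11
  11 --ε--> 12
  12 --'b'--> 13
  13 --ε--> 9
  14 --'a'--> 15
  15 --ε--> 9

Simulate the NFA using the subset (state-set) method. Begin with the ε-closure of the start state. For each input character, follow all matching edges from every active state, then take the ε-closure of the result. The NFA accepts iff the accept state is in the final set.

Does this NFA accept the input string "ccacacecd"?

Answer: REJECT

Steps:
start: ε-closure({0}) = {0,2,8,10,14}
'c' @ 1: {1,3,4,5,6}  [accepting]
'c' @ 2: {1,5,6,7}  [accepting]
'a' @ 3: {}  — dead — no transitions
rest 'cacecd' ignored (set empty)
final: {}; accept 1 not in set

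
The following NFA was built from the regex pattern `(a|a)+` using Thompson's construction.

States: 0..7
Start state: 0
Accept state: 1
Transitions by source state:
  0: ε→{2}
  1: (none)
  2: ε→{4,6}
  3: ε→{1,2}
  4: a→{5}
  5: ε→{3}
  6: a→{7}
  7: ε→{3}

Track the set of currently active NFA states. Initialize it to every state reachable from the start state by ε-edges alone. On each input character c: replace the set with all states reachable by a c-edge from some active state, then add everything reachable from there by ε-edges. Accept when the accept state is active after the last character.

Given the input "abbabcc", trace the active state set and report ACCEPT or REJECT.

initial (ε-close {0}): {0,2,4,6}
'a' @ 1: {1,2,3,4,5,6,7}  ✓accept
'b' @ 2: {}  — no active states
rest 'babcc' ignored (set empty)
after full input: {}  (accept=1 not in)

Answer: REJECT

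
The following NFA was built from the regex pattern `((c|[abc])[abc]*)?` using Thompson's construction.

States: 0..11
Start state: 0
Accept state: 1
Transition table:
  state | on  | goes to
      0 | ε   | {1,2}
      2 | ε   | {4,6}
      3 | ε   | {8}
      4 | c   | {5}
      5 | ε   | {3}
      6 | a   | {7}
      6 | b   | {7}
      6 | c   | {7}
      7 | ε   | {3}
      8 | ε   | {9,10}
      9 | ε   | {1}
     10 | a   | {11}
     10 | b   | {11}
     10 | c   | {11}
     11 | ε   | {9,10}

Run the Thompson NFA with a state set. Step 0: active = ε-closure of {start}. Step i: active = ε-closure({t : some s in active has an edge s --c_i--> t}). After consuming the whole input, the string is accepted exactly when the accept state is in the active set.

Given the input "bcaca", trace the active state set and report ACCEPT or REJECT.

Answer: ACCEPT

Derivation:
S₀ = ε-closure({0}) = {0,1,2,4,6}
'b' @ 1: {1,3,7,8,9,10}  ✓accept
'c' @ 2: {1,9,10,11}  ✓accept
'a' @ 3: {1,9,10,11}  ✓accept
'c' @ 4: {1,9,10,11}  ✓accept
'a' @ 5: {1,9,10,11}  ✓accept
after full input: {1,9,10,11}  (accept=1 in)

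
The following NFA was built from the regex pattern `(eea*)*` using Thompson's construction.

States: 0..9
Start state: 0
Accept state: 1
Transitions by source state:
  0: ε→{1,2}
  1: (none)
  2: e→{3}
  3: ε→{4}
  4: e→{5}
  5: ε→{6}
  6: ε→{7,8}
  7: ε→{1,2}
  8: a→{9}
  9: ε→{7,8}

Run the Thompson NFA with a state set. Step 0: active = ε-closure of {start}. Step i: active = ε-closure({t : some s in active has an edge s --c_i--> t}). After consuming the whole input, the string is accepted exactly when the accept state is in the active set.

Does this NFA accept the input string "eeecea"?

Answer: REJECT

Derivation:
start: ε-closure({0}) = {0,1,2}
'e' @ 1: {3,4}
'e' @ 2: {1,2,5,6,7,8}  ✓accept
'e' @ 3: {3,4}
'c' @ 4: {}  — no active states
rest 'ea' ignored (set empty)
after full input: {}  (accept=1 not in)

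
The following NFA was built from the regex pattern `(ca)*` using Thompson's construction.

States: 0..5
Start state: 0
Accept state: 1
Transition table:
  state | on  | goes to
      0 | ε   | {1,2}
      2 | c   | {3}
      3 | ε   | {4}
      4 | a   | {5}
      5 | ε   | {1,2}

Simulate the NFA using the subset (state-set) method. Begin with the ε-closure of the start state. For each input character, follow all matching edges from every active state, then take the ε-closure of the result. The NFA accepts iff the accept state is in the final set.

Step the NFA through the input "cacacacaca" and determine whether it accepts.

Answer: ACCEPT

Derivation:
S₀ = ε-closure({0}) = {0,1,2}
'c' @ 1: {3,4}
'a' @ 2: {1,2,5}  [accepting]
'c' @ 3: {3,4}
'a' @ 4: {1,2,5}  [accepting]
'c' @ 5: {3,4}
'a' @ 6: {1,2,5}  [accepting]
'c' @ 7: {3,4}
'a' @ 8: {1,2,5}  [accepting]
'c' @ 9: {3,4}
'a' @ 10: {1,2,5}  [accepting]
after full input: {1,2,5}  (accept=1 in)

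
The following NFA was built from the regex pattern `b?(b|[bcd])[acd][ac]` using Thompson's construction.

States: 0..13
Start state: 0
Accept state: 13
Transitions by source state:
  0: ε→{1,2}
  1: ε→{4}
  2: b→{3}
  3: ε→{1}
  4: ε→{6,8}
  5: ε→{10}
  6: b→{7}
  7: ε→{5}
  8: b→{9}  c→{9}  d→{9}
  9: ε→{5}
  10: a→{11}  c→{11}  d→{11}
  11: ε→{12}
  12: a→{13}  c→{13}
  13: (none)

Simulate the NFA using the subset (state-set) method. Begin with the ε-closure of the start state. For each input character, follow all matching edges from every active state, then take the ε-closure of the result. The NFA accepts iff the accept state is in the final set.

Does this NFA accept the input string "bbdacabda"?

Answer: REJECT

Derivation:
start: ε-closure({0}) = {0,1,2,4,6,8}
'b' @ 1: {1,3,4,5,6,7,8,9,10}
'b' @ 2: {5,7,9,10}
'd' @ 3: {11,12}
'a' @ 4: {13}  [accepting]
'c' @ 5: {}  — dead — no transitions
rest 'abda' ignored (set empty)
after full input: {}  (accept=13 not in)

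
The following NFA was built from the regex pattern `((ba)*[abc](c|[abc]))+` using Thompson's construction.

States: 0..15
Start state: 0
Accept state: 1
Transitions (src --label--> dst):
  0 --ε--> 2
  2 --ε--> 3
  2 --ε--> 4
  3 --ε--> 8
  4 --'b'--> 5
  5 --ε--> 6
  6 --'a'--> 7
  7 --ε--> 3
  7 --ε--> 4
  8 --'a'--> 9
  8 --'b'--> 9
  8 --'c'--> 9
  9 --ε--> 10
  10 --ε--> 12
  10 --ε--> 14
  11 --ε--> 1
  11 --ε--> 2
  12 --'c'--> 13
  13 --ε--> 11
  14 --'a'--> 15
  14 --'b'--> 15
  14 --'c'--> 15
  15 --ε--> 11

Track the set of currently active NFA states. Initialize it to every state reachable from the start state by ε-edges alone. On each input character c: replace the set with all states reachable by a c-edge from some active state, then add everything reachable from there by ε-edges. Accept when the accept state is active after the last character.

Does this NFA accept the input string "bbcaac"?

start: ε-closure({0}) = {0,2,3,4,8}
'b' @ 1: {5,6,9,10,12,14}
'b' @ 2: {1,2,3,4,8,11,15}  ✓accept
'c' @ 3: {9,10,12,14}
'a' @ 4: {1,2,3,4,8,11,15}  ✓accept
'a' @ 5: {9,10,12,14}
'c' @ 6: {1,2,3,4,8,11,13,15}  ✓accept
final: {1,2,3,4,8,11,13,15}; accept 1 in set

Answer: ACCEPT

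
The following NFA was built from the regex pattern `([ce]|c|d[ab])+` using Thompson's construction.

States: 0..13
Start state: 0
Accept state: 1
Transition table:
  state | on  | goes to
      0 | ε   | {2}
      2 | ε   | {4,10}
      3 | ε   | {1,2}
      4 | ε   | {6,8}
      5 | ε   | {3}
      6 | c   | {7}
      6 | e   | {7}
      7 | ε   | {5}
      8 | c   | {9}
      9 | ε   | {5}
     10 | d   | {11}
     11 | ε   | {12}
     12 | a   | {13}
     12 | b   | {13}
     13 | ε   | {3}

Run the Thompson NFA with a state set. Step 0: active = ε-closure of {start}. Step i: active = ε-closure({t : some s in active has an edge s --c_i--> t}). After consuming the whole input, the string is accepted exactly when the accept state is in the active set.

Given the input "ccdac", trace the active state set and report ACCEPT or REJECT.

Answer: ACCEPT

Trace:
start: ε-closure({0}) = {0,2,4,6,8,10}
'c' @ 1: {1,2,3,4,5,6,7,8,9,10}  ✓accept
'c' @ 2: {1,2,3,4,5,6,7,8,9,10}  ✓accept
'd' @ 3: {11,12}
'a' @ 4: {1,2,3,4,6,8,10,13}  ✓accept
'c' @ 5: {1,2,3,4,5,6,7,8,9,10}  ✓accept
final: {1,2,3,4,5,6,7,8,9,10}; accept 1 in set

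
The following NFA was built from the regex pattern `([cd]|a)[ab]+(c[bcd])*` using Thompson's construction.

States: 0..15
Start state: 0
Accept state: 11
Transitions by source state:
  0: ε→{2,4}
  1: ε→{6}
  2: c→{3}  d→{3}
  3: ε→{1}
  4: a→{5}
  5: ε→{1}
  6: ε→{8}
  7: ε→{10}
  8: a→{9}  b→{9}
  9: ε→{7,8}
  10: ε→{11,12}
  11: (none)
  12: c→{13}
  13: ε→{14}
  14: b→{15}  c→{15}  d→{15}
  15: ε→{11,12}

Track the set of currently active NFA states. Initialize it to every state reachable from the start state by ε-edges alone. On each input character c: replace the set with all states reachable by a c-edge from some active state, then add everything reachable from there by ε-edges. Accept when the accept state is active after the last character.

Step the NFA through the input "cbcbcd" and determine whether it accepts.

Answer: ACCEPT

Trace:
initial (ε-close {0}): {0,2,4}
'c' @ 1: {1,3,6,8}
'b' @ 2: {7,8,9,10,11,12}  (accept∈set)
'c' @ 3: {13,14}
'b' @ 4: {11,12,15}  (accept∈set)
'c' @ 5: {13,14}
'd' @ 6: {11,12,15}  (accept∈set)
final: {11,12,15}; accept 11 in set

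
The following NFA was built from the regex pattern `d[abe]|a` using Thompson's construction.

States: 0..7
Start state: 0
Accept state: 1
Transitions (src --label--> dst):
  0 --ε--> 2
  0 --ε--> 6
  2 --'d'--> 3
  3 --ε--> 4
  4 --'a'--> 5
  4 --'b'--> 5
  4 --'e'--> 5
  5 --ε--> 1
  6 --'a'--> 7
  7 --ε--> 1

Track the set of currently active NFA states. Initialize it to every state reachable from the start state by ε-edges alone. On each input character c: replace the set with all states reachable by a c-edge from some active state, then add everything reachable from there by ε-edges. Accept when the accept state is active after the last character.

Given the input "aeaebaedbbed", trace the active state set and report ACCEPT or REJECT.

initial (ε-close {0}): {0,2,6}
'a' @ 1: {1,7}  [accepting]
'e' @ 2: {}  — state set empty
rest 'aebaedbbed' ignored (set empty)
end set {} — state 1 not in

Answer: REJECT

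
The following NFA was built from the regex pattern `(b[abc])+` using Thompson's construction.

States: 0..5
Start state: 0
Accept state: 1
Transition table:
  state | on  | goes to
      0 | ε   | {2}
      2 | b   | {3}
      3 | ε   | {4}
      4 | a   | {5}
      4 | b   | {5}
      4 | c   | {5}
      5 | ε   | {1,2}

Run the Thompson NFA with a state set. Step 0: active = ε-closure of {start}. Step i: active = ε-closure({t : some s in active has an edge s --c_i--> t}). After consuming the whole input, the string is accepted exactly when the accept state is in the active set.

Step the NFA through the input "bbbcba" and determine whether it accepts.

Answer: ACCEPT

Derivation:
start: ε-closure({0}) = {0,2}
'b' @ 1: {3,4}
'b' @ 2: {1,2,5}  (accept∈set)
'b' @ 3: {3,4}
'c' @ 4: {1,2,5}  (accept∈set)
'b' @ 5: {3,4}
'a' @ 6: {1,2,5}  (accept∈set)
after full input: {1,2,5}  (accept=1 in)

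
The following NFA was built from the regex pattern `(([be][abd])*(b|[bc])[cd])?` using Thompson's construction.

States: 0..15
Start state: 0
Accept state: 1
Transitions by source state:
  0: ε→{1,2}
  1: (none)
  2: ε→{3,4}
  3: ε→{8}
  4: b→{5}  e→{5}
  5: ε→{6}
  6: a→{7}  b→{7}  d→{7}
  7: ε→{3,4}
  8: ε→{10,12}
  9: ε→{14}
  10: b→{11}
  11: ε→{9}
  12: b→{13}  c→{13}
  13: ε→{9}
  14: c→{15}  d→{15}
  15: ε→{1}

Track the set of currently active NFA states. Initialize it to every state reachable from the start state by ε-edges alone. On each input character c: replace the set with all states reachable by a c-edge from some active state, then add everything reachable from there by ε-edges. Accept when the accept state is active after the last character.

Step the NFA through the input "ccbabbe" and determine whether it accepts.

initial (ε-close {0}): {0,1,2,3,4,8,10,12}
'c' @ 1: {9,13,14}
'c' @ 2: {1,15}  [accepting]
'b' @ 3: {}  — dead — no transitions
rest 'abbe' ignored (set empty)
final: {}; accept 1 not in set

Answer: REJECT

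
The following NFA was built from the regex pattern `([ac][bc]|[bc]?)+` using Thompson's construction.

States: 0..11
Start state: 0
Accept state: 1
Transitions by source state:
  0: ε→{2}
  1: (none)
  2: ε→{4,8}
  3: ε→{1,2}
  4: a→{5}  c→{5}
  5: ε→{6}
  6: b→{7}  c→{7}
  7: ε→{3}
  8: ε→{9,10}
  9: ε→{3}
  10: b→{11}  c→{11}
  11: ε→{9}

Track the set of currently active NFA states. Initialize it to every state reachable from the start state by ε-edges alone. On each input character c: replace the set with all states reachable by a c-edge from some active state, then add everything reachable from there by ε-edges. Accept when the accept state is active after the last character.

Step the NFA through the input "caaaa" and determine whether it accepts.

S₀ = ε-closure({0}) = {0,1,2,3,4,8,9,10}
'c' @ 1: {1,2,3,4,5,6,8,9,10,11}  ✓accept
'a' @ 2: {5,6}
'a' @ 3: {}  — dead — no transitions
rest 'aa' ignored (set empty)
after full input: {}  (accept=1 not in)

Answer: REJECT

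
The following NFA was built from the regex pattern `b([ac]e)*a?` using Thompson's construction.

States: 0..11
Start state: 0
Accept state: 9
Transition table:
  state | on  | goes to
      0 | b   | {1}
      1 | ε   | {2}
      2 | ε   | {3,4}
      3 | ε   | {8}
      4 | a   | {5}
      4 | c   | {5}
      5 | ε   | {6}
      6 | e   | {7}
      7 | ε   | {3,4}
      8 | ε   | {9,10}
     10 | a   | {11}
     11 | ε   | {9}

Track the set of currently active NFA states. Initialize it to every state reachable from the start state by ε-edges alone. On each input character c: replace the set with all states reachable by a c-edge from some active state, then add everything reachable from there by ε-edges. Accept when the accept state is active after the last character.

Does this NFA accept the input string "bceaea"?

Answer: ACCEPT

Trace:
S₀ = ε-closure({0}) = {0}
'b' @ 1: {1,2,3,4,8,9,10}  ✓accept
'c' @ 2: {5,6}
'e' @ 3: {3,4,7,8,9,10}  ✓accept
'a' @ 4: {5,6,9,11}  ✓accept
'e' @ 5: {3,4,7,8,9,10}  ✓accept
'a' @ 6: {5,6,9,11}  ✓accept
final: {5,6,9,11}; accept 9 in set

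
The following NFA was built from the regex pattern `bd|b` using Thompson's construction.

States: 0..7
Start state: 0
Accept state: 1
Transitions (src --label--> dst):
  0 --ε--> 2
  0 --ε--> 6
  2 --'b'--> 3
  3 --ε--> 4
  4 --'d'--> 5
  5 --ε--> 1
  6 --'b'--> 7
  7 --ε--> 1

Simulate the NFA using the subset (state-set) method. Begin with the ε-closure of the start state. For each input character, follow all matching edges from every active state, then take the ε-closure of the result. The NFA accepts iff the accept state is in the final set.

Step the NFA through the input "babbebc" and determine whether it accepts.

Answer: REJECT

Trace:
start: ε-closure({0}) = {0,2,6}
'b' @ 1: {1,3,4,7}  (accept∈set)
'a' @ 2: {}  — state set empty
rest 'bbebc' ignored (set empty)
after full input: {}  (accept=1 not in)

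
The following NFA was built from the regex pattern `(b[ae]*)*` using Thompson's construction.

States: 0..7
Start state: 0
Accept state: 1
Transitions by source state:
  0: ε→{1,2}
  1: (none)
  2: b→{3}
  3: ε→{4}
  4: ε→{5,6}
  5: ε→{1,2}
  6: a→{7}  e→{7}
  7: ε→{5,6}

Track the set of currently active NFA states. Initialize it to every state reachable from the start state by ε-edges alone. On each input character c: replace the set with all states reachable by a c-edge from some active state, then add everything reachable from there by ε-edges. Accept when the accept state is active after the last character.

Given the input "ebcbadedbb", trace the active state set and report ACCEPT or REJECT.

start: ε-closure({0}) = {0,1,2}
'e' @ 1: {}  — no active states
rest 'bcbadedbb' ignored (set empty)
end set {} — state 1 not in

Answer: REJECT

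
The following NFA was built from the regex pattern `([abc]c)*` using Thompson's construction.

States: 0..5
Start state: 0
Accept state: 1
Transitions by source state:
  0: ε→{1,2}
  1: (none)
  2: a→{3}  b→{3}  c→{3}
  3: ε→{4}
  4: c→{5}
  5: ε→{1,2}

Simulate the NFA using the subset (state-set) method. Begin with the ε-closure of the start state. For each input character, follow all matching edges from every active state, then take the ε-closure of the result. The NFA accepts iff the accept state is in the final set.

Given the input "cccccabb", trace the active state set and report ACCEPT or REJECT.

S₀ = ε-closure({0}) = {0,1,2}
'c' @ 1: {3,4}
'c' @ 2: {1,2,5}  [accepting]
'c' @ 3: {3,4}
'c' @ 4: {1,2,5}  [accepting]
'c' @ 5: {3,4}
'a' @ 6: {}  — no active states
rest 'bb' ignored (set empty)
after full input: {}  (accept=1 not in)

Answer: REJECT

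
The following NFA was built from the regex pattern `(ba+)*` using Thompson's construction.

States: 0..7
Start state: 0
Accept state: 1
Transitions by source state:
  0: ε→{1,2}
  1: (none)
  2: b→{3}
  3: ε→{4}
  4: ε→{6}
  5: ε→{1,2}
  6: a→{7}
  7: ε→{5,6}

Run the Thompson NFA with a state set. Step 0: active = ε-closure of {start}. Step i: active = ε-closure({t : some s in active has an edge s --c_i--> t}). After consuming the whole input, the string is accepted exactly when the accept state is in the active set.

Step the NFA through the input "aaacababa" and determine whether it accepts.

initial (ε-close {0}): {0,1,2}
'a' @ 1: {}  — no active states
rest 'aacababa' ignored (set empty)
final: {}; accept 1 not in set

Answer: REJECT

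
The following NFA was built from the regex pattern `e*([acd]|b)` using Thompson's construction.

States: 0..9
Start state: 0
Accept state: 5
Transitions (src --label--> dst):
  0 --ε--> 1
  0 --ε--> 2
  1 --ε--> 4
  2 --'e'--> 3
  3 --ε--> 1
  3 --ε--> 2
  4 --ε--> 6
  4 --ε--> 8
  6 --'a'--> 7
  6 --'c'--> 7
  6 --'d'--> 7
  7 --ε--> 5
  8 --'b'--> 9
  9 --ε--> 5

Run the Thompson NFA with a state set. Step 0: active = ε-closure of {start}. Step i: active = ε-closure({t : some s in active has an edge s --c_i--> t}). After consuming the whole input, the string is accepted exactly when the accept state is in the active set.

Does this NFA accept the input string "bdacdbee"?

Answer: REJECT

Trace:
S₀ = ε-closure({0}) = {0,1,2,4,6,8}
'b' @ 1: {5,9}  ✓accept
'd' @ 2: {}  — dead — no transitions
rest 'acdbee' ignored (set empty)
after full input: {}  (accept=5 not in)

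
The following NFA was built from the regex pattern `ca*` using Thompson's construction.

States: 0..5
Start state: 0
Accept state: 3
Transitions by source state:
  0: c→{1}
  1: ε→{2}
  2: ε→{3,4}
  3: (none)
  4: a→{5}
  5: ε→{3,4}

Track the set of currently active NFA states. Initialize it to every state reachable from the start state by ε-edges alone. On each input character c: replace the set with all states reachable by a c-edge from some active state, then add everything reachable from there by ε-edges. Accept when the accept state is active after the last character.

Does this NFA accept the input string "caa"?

initial (ε-close {0}): {0}
'c' @ 1: {1,2,3,4}  (accept∈set)
'a' @ 2: {3,4,5}  (accept∈set)
'a' @ 3: {3,4,5}  (accept∈set)
end set {3,4,5} — state 3 in

Answer: ACCEPT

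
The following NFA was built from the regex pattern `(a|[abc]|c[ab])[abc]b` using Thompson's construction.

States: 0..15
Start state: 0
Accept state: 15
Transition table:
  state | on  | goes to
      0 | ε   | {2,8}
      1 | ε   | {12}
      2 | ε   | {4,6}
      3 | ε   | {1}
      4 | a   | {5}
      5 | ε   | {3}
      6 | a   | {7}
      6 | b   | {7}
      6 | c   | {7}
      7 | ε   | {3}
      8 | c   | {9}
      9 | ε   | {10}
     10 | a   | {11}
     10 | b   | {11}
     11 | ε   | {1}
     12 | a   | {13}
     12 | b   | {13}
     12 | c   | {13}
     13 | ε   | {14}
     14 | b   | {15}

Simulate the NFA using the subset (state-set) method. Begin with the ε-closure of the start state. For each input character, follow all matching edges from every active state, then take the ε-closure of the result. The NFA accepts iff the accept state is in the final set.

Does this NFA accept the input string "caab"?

initial (ε-close {0}): {0,2,4,6,8}
'c' @ 1: {1,3,7,9,10,12}
'a' @ 2: {1,11,12,13,14}
'a' @ 3: {13,14}
'b' @ 4: {15}  ✓accept
end set {15} — state 15 in

Answer: ACCEPT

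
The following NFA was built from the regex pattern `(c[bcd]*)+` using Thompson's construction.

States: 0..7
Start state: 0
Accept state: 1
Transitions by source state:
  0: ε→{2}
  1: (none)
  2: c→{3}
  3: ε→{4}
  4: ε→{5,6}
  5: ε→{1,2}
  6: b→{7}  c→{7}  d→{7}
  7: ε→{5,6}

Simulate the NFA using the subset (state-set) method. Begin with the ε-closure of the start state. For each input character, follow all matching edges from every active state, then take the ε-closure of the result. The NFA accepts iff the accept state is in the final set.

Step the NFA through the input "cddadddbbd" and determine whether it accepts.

Answer: REJECT

Trace:
S₀ = ε-closure({0}) = {0,2}
'c' @ 1: {1,2,3,4,5,6}  (accept∈set)
'd' @ 2: {1,2,5,6,7}  (accept∈set)
'd' @ 3: {1,2,5,6,7}  (accept∈set)
'a' @ 4: {}  — state set empty
rest 'dddbbd' ignored (set empty)
final: {}; accept 1 not in set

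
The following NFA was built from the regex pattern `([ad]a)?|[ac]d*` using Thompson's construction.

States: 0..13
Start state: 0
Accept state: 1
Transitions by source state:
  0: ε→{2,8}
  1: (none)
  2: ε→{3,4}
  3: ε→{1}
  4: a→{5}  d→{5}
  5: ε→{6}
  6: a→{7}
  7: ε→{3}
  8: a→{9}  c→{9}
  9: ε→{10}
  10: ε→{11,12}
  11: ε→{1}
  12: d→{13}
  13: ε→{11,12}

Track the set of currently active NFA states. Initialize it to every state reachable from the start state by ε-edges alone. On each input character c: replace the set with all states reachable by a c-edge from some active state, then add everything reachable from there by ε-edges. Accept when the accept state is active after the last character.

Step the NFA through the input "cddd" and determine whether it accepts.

S₀ = ε-closure({0}) = {0,1,2,3,4,8}
'c' @ 1: {1,9,10,11,12}  ✓accept
'd' @ 2: {1,11,12,13}  ✓accept
'd' @ 3: {1,11,12,13}  ✓accept
'd' @ 4: {1,11,12,13}  ✓accept
after full input: {1,11,12,13}  (accept=1 in)

Answer: ACCEPT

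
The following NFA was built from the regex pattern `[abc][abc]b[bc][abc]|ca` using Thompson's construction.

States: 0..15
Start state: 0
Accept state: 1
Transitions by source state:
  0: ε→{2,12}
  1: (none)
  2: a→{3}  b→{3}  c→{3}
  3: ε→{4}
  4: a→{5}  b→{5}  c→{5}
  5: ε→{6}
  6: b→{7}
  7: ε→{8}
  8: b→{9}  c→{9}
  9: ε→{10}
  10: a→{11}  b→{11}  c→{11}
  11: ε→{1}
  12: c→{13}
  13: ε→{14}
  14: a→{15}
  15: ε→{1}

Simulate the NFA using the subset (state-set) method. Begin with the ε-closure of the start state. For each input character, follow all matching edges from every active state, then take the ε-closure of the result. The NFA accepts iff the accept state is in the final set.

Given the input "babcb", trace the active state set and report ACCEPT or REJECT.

Answer: ACCEPT

Derivation:
initial (ε-close {0}): {0,2,12}
'b' @ 1: {3,4}
'a' @ 2: {5,6}
'b' @ 3: {7,8}
'c' @ 4: {9,10}
'b' @ 5: {1,11}  [accepting]
final: {1,11}; accept 1 in set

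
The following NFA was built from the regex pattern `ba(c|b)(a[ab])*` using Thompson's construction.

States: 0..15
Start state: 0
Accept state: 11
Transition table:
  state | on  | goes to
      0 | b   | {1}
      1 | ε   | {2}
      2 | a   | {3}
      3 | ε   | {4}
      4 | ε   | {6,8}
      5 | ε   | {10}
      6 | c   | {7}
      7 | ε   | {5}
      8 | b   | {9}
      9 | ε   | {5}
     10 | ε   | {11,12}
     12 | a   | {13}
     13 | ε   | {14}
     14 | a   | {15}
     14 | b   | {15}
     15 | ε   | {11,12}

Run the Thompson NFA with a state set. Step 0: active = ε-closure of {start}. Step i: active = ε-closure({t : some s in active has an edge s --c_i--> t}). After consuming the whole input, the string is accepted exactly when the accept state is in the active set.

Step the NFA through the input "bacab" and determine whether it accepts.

S₀ = ε-closure({0}) = {0}
'b' @ 1: {1,2}
'a' @ 2: {3,4,6,8}
'c' @ 3: {5,7,10,11,12}  [accepting]
'a' @ 4: {13,14}
'b' @ 5: {11,12,15}  [accepting]
end set {11,12,15} — state 11 in

Answer: ACCEPT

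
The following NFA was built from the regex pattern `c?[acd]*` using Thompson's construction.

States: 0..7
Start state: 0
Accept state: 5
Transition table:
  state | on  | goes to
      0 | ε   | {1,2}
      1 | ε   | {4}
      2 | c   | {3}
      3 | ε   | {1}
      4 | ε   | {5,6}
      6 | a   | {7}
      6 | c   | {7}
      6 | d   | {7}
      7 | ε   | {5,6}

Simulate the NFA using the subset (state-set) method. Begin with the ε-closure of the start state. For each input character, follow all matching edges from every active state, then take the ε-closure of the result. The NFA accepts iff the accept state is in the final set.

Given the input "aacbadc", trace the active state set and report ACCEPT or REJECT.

Answer: REJECT

Derivation:
initial (ε-close {0}): {0,1,2,4,5,6}
'a' @ 1: {5,6,7}  [accepting]
'a' @ 2: {5,6,7}  [accepting]
'c' @ 3: {5,6,7}  [accepting]
'b' @ 4: {}  — dead — no transitions
rest 'adc' ignored (set empty)
after full input: {}  (accept=5 not in)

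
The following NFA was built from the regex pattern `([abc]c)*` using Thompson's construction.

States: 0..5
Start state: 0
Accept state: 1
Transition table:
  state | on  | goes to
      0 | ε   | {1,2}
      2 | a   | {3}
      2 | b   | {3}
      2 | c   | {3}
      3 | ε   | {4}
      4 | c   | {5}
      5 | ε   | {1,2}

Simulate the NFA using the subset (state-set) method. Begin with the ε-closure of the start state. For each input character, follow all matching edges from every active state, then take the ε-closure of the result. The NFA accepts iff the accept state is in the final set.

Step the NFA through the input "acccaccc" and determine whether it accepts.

Answer: ACCEPT

Steps:
initial (ε-close {0}): {0,1,2}
'a' @ 1: {3,4}
'c' @ 2: {1,2,5}  (accept∈set)
'c' @ 3: {3,4}
'c' @ 4: {1,2,5}  (accept∈set)
'a' @ 5: {3,4}
'c' @ 6: {1,2,5}  (accept∈set)
'c' @ 7: {3,4}
'c' @ 8: {1,2,5}  (accept∈set)
after full input: {1,2,5}  (accept=1 in)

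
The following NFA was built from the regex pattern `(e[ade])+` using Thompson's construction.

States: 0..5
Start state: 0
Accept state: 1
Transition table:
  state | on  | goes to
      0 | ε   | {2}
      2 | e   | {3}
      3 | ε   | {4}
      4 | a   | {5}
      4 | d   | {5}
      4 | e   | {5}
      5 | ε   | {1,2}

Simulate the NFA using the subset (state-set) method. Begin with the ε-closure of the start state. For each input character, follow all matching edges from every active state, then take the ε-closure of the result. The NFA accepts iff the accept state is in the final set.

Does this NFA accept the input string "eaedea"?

Answer: ACCEPT

Derivation:
S₀ = ε-closure({0}) = {0,2}
'e' @ 1: {3,4}
'a' @ 2: {1,2,5}  [accepting]
'e' @ 3: {3,4}
'd' @ 4: {1,2,5}  [accepting]
'e' @ 5: {3,4}
'a' @ 6: {1,2,5}  [accepting]
after full input: {1,2,5}  (accept=1 in)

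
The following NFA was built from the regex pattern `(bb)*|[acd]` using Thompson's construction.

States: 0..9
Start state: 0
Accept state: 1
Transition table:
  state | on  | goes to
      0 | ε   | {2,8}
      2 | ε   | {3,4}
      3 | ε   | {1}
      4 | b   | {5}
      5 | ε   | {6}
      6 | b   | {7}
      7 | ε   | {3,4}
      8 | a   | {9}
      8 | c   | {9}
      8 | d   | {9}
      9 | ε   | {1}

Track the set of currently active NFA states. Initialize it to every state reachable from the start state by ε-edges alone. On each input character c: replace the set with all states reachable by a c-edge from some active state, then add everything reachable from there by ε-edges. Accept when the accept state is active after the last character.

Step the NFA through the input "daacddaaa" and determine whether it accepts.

initial (ε-close {0}): {0,1,2,3,4,8}
'd' @ 1: {1,9}  [accepting]
'a' @ 2: {}  — no active states
rest 'acddaaa' ignored (set empty)
final: {}; accept 1 not in set

Answer: REJECT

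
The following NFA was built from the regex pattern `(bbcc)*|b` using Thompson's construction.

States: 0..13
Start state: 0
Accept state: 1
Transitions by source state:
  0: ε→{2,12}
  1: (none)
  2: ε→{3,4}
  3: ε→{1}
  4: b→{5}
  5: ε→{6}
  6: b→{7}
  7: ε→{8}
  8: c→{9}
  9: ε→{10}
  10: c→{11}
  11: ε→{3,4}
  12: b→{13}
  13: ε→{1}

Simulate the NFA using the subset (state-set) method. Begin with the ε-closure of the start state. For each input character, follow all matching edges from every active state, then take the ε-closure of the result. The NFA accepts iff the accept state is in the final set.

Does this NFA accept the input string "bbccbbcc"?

Answer: ACCEPT

Trace:
start: ε-closure({0}) = {0,1,2,3,4,12}
'b' @ 1: {1,5,6,13}  ✓accept
'b' @ 2: {7,8}
'c' @ 3: {9,10}
'c' @ 4: {1,3,4,11}  ✓accept
'b' @ 5: {5,6}
'b' @ 6: {7,8}
'c' @ 7: {9,10}
'c' @ 8: {1,3,4,11}  ✓accept
after full input: {1,3,4,11}  (accept=1 in)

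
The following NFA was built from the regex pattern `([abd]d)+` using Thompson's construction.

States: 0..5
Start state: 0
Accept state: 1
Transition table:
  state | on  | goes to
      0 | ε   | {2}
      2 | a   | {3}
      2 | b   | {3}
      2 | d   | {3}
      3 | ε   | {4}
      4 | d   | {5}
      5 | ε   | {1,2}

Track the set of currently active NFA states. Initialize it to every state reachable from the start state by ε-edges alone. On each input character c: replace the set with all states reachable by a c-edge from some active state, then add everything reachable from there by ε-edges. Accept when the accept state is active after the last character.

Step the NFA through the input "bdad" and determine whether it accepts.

Answer: ACCEPT

Trace:
initial (ε-close {0}): {0,2}
'b' @ 1: {3,4}
'd' @ 2: {1,2,5}  (accept∈set)
'a' @ 3: {3,4}
'd' @ 4: {1,2,5}  (accept∈set)
after full input: {1,2,5}  (accept=1 in)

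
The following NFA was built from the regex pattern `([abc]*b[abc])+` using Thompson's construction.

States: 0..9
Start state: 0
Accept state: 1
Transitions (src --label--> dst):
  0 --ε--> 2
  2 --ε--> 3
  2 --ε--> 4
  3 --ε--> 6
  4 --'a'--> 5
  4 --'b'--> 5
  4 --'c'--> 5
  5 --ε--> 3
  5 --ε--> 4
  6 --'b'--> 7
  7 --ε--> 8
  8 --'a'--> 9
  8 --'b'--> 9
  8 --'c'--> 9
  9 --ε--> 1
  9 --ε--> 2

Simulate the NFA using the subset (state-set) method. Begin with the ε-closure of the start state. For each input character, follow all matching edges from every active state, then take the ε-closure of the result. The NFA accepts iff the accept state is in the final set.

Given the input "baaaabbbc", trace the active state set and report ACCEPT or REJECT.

S₀ = ε-closure({0}) = {0,2,3,4,6}
'b' @ 1: {3,4,5,6,7,8}
'a' @ 2: {1,2,3,4,5,6,9}  [accepting]
'a' @ 3: {3,4,5,6}
'a' @ 4: {3,4,5,6}
'a' @ 5: {3,4,5,6}
'b' @ 6: {3,4,5,6,7,8}
'b' @ 7: {1,2,3,4,5,6,7,8,9}  [accepting]
'b' @ 8: {1,2,3,4,5,6,7,8,9}  [accepting]
'c' @ 9: {1,2,3,4,5,6,9}  [accepting]
end set {1,2,3,4,5,6,9} — state 1 in

Answer: ACCEPT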